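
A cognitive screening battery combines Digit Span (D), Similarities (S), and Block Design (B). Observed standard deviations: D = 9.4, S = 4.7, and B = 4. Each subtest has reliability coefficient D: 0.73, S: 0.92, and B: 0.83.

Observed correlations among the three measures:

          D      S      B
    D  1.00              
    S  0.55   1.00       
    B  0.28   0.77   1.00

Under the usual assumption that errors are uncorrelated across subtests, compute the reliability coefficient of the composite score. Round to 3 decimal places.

0.874

Var(D+S+B) = 9.4² + 4.7² + 4² + 2·[9.4·4.7·0.55 + 9.4·4·0.28 + 4.7·4·0.77] = 126.45 + 98.606 = 225.056.
Under uncorrelated errors the observed covariances equal the true-score covariances, so only the own-variance terms attenuate.
True-score variance = [9.4²·0.73 + 4.7²·0.92 + 4²·0.83] + 98.606 = 98.1056 + 98.606 = 196.712.
Reliability = 196.712 / 225.056 = 0.874.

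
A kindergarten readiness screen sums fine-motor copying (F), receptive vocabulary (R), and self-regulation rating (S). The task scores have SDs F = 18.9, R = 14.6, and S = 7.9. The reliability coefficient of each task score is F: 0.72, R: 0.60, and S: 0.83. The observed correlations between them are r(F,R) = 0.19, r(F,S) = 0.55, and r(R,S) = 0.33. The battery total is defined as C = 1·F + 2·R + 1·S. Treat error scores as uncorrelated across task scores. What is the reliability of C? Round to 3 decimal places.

0.749

Var(C) = 18.9² + 2²·14.6² + 7.9² + 2·[2·18.9·14.6·0.19 + 18.9·7.9·0.55 + 2·14.6·7.9·0.33] = 1272.26 + 526.204 = 1798.46.
Because errors are independent across components, Cov(Tᵢ,Tⱼ) = Cov(Xᵢ,Xⱼ); the off-diagonal part of the true-score variance is the same as above.
True-score variance = [18.9²·0.72 + 2²·14.6²·0.60 + 7.9²·0.83] + 526.204 = 820.575 + 526.204 = 1346.78.
Reliability = 1346.78 / 1798.46 = 0.749.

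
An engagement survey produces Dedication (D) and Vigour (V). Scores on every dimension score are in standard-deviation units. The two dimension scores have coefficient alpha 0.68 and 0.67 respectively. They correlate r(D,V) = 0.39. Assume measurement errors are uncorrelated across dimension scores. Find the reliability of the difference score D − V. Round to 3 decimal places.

Var(D−V) = 1 + 1 − 2·0.39 = 2 − 0.78 = 1.22.
Because errors are independent across components, Cov(Tᵢ,Tⱼ) = Cov(Xᵢ,Xⱼ); the off-diagonal part of the true-score variance is the same as above.
True-score variance = [0.68 + 0.67] − 0.78 = 1.35 − 0.78 = 0.57.
Reliability = 0.57 / 1.22 = 0.467.

0.467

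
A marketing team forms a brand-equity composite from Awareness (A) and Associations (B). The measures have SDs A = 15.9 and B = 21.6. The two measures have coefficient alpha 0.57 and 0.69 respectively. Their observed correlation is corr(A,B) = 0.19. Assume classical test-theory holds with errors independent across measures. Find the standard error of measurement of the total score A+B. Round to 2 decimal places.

Var(total) = 719.37 + 130.507 = 849.877.
True-score variance = 466.028 + 130.507 = 596.535, so reliability = 0.7019.
Error variance = 849.877 − 596.535 = 253.342; SEM = √253.342 = 15.92.

15.92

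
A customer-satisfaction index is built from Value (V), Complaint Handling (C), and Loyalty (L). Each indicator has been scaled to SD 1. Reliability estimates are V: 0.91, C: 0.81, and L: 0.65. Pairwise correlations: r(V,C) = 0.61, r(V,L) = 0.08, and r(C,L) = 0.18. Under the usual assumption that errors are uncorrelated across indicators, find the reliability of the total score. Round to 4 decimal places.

Var(V+C+L) = 3 + 2·[0.61 + 0.08 + 0.18] = 3 + 1.74 = 4.74.
With uncorrelated errors the cross-covariances are all true-score covariance, so they carry over unchanged; only the diagonal terms shrink to ρᵢσᵢ².
True-score variance = [0.91 + 0.81 + 0.65] + 1.74 = 2.37 + 1.74 = 4.11.
Reliability = 4.11 / 4.74 = 0.8671.

0.8671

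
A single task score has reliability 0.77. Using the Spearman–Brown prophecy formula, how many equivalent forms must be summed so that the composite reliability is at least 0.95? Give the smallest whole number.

k ≥ ρ*(1−ρ₁)/(ρ₁(1−ρ*)) = 0.95·0.23 / (0.77·0.05) = 5.675.
Smallest integer k = 6.

6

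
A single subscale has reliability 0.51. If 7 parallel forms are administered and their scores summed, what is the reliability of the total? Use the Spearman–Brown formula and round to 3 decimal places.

ρ_k = kρ / (1 + (k−1)ρ) = 7·0.51 / (1 + 6·0.51) = 3.570 / 4.060 = 0.879.

0.879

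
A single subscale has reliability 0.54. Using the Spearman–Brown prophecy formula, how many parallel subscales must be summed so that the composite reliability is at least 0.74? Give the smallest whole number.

k ≥ ρ*(1−ρ₁)/(ρ₁(1−ρ*)) = 0.74·0.46 / (0.54·0.26) = 2.425.
Smallest integer k = 3.

3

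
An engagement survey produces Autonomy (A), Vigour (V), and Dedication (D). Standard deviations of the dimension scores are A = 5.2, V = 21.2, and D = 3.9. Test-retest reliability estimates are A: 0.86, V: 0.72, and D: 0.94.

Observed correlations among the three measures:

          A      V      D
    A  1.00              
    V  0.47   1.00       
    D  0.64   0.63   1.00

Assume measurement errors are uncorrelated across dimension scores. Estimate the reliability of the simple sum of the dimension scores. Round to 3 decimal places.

Var(A+V+D) = 5.2² + 21.2² + 3.9² + 2·[5.2·21.2·0.47 + 5.2·3.9·0.64 + 21.2·3.9·0.63] = 491.69 + 233.761 = 725.451.
Under uncorrelated errors the observed covariances equal the true-score covariances, so only the own-variance terms attenuate.
True-score variance = [5.2²·0.86 + 21.2²·0.72 + 3.9²·0.94] + 233.761 = 361.149 + 233.761 = 594.909.
Reliability = 594.909 / 725.451 = 0.820.

0.820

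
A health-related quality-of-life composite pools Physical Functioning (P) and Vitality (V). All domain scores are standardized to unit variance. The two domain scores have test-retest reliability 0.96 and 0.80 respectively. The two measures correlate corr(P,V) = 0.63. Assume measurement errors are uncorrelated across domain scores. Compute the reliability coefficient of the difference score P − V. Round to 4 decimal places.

Var(P−V) = 1 + 1 − 2·0.63 = 2 − 1.26 = 0.74.
Because errors are independent across components, Cov(Tᵢ,Tⱼ) = Cov(Xᵢ,Xⱼ); the off-diagonal part of the true-score variance is the same as above.
True-score variance = [0.96 + 0.80] − 1.26 = 1.76 − 1.26 = 0.5.
Reliability = 0.5 / 0.74 = 0.6757.

0.6757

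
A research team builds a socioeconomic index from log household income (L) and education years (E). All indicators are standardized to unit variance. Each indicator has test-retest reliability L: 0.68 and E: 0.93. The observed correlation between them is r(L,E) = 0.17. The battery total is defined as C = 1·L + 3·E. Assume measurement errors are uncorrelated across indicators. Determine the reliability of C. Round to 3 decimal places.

0.914

Var(C) = 1 + 3² + 2·[3·0.17] = 10 + 1.02 = 11.02.
Because errors are independent across components, Cov(Tᵢ,Tⱼ) = Cov(Xᵢ,Xⱼ); the off-diagonal part of the true-score variance is the same as above.
True-score variance = [0.68 + 3²·0.93] + 1.02 = 9.05 + 1.02 = 10.07.
Reliability = 10.07 / 11.02 = 0.914.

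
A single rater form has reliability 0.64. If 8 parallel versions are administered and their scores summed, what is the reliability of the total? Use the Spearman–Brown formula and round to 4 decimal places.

ρ_k = kρ / (1 + (k−1)ρ) = 8·0.64 / (1 + 7·0.64) = 5.120 / 5.480 = 0.9343.

0.9343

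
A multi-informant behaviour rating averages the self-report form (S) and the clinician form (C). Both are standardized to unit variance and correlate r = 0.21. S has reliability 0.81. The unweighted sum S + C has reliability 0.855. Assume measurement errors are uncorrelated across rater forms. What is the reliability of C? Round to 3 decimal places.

Var(S+C) = 2 + 2·0.21 = 2.420.
True-score variance = ρ_S + ρ_C + 2·0.21, so 0.855 = (0.81 + ρ_C + 0.42) / 2.420.
ρ_C = 0.855·2.420 − 0.81 − 0.42 = 0.839.

0.839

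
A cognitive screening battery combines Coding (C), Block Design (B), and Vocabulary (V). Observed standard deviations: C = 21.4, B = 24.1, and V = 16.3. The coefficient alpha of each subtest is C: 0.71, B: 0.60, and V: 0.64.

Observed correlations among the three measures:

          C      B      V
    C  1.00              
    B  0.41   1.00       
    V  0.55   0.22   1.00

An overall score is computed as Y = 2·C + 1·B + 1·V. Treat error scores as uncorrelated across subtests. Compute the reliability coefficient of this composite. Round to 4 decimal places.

0.8075

Var(Y) = 2²·21.4² + 24.1² + 16.3² + 2·[2·21.4·24.1·0.41 + 2·21.4·16.3·0.55 + 24.1·16.3·0.22] = 2678.34 + 1786.06 = 4464.4.
With uncorrelated errors the cross-covariances are all true-score covariance, so they carry over unchanged; only the diagonal terms shrink to ρᵢσᵢ².
True-score variance = [2²·21.4²·0.71 + 24.1²·0.60 + 16.3²·0.64] + 1786.06 = 1819.13 + 1786.06 = 3605.2.
Reliability = 3605.2 / 4464.4 = 0.8075.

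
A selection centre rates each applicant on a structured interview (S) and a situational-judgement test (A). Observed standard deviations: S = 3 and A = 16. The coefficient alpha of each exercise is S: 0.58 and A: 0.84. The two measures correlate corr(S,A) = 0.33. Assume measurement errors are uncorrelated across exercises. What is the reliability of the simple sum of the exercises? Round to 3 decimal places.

0.849

Var(S+A) = 3² + 16² + 2·[3·16·0.33] = 265 + 31.68 = 296.68.
Under uncorrelated errors the observed covariances equal the true-score covariances, so only the own-variance terms attenuate.
True-score variance = [3²·0.58 + 16²·0.84] + 31.68 = 220.26 + 31.68 = 251.94.
Reliability = 251.94 / 296.68 = 0.849.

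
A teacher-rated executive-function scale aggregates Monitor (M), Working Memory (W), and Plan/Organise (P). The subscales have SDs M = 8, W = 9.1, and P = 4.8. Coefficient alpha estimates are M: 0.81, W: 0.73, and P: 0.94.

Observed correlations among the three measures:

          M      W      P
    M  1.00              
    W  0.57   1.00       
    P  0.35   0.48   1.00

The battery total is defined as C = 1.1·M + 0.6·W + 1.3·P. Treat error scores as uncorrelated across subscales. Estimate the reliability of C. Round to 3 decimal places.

Var(C) = 1.1²·8² + 0.6²·9.1² + 1.3²·4.8² + 2·[0.66·8·9.1·0.57 + 1.43·8·4.8·0.35 + 0.78·9.1·4.8·0.48] = 146.189 + 125.921 = 272.11.
Under uncorrelated errors the observed covariances equal the true-score covariances, so only the own-variance terms attenuate.
True-score variance = [1.1²·8²·0.81 + 0.6²·9.1²·0.73 + 1.3²·4.8²·0.94] + 125.921 = 121.09 + 125.921 = 247.011.
Reliability = 247.011 / 272.11 = 0.908.

0.908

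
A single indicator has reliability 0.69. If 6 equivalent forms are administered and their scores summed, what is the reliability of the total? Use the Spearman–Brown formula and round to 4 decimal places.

ρ_k = kρ / (1 + (k−1)ρ) = 6·0.69 / (1 + 5·0.69) = 4.140 / 4.450 = 0.9303.

0.9303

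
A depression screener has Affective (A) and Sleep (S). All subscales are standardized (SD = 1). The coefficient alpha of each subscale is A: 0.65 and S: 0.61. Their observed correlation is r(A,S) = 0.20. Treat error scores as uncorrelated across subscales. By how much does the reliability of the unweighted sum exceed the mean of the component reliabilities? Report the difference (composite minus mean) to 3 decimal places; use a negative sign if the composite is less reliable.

0.062

Var(sum) = 2 + 0.4 = 2.4; true-score variance = 1.26 + 0.4 = 1.66; composite reliability = 0.6917.
Mean component reliability = 0.6300.
Difference = 0.6917 − 0.6300 = 0.062.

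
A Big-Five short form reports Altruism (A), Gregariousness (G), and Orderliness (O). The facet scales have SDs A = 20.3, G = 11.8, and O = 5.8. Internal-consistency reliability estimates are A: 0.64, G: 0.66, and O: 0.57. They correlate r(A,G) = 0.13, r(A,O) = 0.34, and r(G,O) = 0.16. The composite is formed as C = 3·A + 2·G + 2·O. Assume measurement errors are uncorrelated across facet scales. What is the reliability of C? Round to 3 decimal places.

Var(C) = 3²·20.3² + 2²·11.8² + 2²·5.8² + 2·[6·20.3·11.8·0.13 + 6·20.3·5.8·0.34 + 4·11.8·5.8·0.16] = 4400.33 + 941.665 = 5341.99.
Under uncorrelated errors the observed covariances equal the true-score covariances, so only the own-variance terms attenuate.
True-score variance = [3²·20.3²·0.64 + 2²·11.8²·0.66 + 2²·5.8²·0.57] + 941.665 = 2817.93 + 941.665 = 3759.6.
Reliability = 3759.6 / 5341.99 = 0.704.

0.704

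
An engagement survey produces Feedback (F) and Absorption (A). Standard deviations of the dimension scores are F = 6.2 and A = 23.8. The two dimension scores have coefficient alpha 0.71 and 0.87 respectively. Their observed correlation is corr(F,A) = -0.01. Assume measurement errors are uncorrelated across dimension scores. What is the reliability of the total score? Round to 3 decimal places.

0.859

Var(F+A) = 6.2² + 23.8² + 2·[6.2·23.8·(-0.01)] = 604.88 − 2.9512 = 601.929.
With uncorrelated errors the cross-covariances are all true-score covariance, so they carry over unchanged; only the diagonal terms shrink to ρᵢσᵢ².
True-score variance = [6.2²·0.71 + 23.8²·0.87] − 2.9512 = 520.095 − 2.9512 = 517.144.
Reliability = 517.144 / 601.929 = 0.859.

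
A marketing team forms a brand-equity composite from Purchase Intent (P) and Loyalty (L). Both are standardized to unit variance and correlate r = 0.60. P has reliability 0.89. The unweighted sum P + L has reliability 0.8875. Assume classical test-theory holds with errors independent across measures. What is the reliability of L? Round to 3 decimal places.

Var(P+L) = 2 + 2·0.60 = 3.200.
True-score variance = ρ_P + ρ_L + 2·0.60, so 0.8875 = (0.89 + ρ_L + 1.20) / 3.200.
ρ_L = 0.8875·3.200 − 0.89 − 1.20 = 0.750.

0.750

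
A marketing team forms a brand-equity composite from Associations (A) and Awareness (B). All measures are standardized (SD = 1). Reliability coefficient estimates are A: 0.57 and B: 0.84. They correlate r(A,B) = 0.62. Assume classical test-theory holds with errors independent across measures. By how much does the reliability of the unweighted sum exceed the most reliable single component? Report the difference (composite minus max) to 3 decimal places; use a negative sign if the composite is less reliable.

Var(sum) = 2 + 1.24 = 3.24; true-score variance = 1.41 + 1.24 = 2.65; composite reliability = 0.8179.
Max component reliability = 0.8400.
Difference = 0.8179 − 0.8400 = -0.022.

-0.022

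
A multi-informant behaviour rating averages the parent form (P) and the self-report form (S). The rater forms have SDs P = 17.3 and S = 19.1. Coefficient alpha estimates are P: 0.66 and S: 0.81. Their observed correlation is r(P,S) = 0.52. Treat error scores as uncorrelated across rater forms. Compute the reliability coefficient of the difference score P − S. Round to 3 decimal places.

Var(P−S) = 17.3² + 19.1² − 2·17.3·19.1·0.52 = 664.1 − 343.647 = 320.453.
Because errors are independent across components, Cov(Tᵢ,Tⱼ) = Cov(Xᵢ,Xⱼ); the off-diagonal part of the true-score variance is the same as above.
True-score variance = [17.3²·0.66 + 19.1²·0.81] − 343.647 = 493.028 − 343.647 = 149.38.
Reliability = 149.38 / 320.453 = 0.466.

0.466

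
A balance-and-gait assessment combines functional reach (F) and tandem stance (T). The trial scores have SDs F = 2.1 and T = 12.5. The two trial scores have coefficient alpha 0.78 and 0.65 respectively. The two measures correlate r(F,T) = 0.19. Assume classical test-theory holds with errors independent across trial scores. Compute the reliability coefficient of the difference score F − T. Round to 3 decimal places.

Var(F−T) = 2.1² + 12.5² − 2·2.1·12.5·0.19 = 160.66 − 9.975 = 150.685.
Because errors are independent across components, Cov(Tᵢ,Tⱼ) = Cov(Xᵢ,Xⱼ); the off-diagonal part of the true-score variance is the same as above.
True-score variance = [2.1²·0.78 + 12.5²·0.65] − 9.975 = 105.002 − 9.975 = 95.0273.
Reliability = 95.0273 / 150.685 = 0.631.

0.631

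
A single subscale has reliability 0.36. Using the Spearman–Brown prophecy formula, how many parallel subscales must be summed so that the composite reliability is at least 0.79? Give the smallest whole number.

7

k ≥ ρ*(1−ρ₁)/(ρ₁(1−ρ*)) = 0.79·0.64 / (0.36·0.21) = 6.688.
Smallest integer k = 7.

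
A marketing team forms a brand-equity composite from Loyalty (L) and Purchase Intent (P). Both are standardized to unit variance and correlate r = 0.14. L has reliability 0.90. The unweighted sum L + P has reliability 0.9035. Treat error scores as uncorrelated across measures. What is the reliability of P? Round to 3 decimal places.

0.880

Var(L+P) = 2 + 2·0.14 = 2.280.
True-score variance = ρ_L + ρ_P + 2·0.14, so 0.9035 = (0.90 + ρ_P + 0.28) / 2.280.
ρ_P = 0.9035·2.280 − 0.90 − 0.28 = 0.880.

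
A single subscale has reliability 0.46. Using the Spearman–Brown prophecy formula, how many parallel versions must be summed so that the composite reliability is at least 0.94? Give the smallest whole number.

19

k ≥ ρ*(1−ρ₁)/(ρ₁(1−ρ*)) = 0.94·0.54 / (0.46·0.06) = 18.391.
Smallest integer k = 19.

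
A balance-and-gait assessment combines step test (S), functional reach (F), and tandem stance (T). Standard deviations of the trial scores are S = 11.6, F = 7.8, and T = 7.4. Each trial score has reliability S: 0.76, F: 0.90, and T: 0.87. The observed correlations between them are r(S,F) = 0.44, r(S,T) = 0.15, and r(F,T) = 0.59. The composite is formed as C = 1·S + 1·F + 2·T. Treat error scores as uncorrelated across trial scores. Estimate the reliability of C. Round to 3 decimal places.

0.902

Var(C) = 11.6² + 7.8² + 2²·7.4² + 2·[11.6·7.8·0.44 + 2·11.6·7.4·0.15 + 2·7.8·7.4·0.59] = 414.44 + 267.346 = 681.786.
Under uncorrelated errors the observed covariances equal the true-score covariances, so only the own-variance terms attenuate.
True-score variance = [11.6²·0.76 + 7.8²·0.90 + 2²·7.4²·0.87] + 267.346 = 347.586 + 267.346 = 614.932.
Reliability = 614.932 / 681.786 = 0.902.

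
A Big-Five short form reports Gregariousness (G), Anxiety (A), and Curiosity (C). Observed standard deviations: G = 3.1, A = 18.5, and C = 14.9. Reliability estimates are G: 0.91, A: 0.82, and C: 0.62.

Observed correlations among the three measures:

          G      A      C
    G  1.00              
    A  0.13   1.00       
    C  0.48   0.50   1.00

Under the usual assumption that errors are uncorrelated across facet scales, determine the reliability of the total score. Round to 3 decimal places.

Var(G+A+C) = 3.1² + 18.5² + 14.9² + 2·[3.1·18.5·0.13 + 3.1·14.9·0.48 + 18.5·14.9·0.50] = 573.87 + 334.903 = 908.773.
Because errors are independent across components, Cov(Tᵢ,Tⱼ) = Cov(Xᵢ,Xⱼ); the off-diagonal part of the true-score variance is the same as above.
True-score variance = [3.1²·0.91 + 18.5²·0.82 + 14.9²·0.62] + 334.903 = 427.036 + 334.903 = 761.94.
Reliability = 761.94 / 908.773 = 0.838.

0.838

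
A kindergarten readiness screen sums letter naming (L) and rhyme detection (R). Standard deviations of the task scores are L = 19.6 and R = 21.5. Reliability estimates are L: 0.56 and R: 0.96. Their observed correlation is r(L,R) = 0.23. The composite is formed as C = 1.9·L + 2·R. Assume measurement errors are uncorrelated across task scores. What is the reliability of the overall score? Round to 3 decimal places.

0.828

Var(C) = 1.9²·19.6² + 2²·21.5² + 2·[3.8·19.6·21.5·0.23] = 3235.82 + 736.607 = 3972.42.
Because errors are independent across components, Cov(Tᵢ,Tⱼ) = Cov(Xᵢ,Xⱼ); the off-diagonal part of the true-score variance is the same as above.
True-score variance = [1.9²·19.6²·0.56 + 2²·21.5²·0.96] + 736.607 = 2551.66 + 736.607 = 3288.27.
Reliability = 3288.27 / 3972.42 = 0.828.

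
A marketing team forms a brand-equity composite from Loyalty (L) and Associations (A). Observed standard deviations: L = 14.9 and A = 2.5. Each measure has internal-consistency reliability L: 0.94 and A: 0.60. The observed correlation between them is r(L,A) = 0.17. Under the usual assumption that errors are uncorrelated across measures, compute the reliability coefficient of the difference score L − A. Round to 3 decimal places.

Var(L−A) = 14.9² + 2.5² − 2·14.9·2.5·0.17 = 228.26 − 12.665 = 215.595.
Because errors are independent across components, Cov(Tᵢ,Tⱼ) = Cov(Xᵢ,Xⱼ); the off-diagonal part of the true-score variance is the same as above.
True-score variance = [14.9²·0.94 + 2.5²·0.60] − 12.665 = 212.439 − 12.665 = 199.774.
Reliability = 199.774 / 215.595 = 0.927.

0.927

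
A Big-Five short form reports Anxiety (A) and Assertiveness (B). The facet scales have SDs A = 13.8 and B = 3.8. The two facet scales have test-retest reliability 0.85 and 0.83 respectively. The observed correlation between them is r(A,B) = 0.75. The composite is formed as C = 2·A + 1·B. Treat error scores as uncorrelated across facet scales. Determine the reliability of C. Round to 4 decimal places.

Var(C) = 2²·13.8² + 3.8² + 2·[2·13.8·3.8·0.75] = 776.2 + 157.32 = 933.52.
Under uncorrelated errors the observed covariances equal the true-score covariances, so only the own-variance terms attenuate.
True-score variance = [2²·13.8²·0.85 + 3.8²·0.83] + 157.32 = 659.481 + 157.32 = 816.801.
Reliability = 816.801 / 933.52 = 0.8750.

0.8750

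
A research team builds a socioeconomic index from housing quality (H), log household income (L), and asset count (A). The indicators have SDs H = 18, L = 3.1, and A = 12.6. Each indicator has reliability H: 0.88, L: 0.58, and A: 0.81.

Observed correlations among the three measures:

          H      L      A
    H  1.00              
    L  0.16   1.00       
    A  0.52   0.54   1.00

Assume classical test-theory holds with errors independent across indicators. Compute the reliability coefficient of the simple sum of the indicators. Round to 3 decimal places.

0.907

Var(H+L+A) = 18² + 3.1² + 12.6² + 2·[18·3.1·0.16 + 18·12.6·0.52 + 3.1·12.6·0.54] = 492.37 + 295.913 = 788.283.
Because errors are independent across components, Cov(Tᵢ,Tⱼ) = Cov(Xᵢ,Xⱼ); the off-diagonal part of the true-score variance is the same as above.
True-score variance = [18²·0.88 + 3.1²·0.58 + 12.6²·0.81] + 295.913 = 419.289 + 295.913 = 715.202.
Reliability = 715.202 / 788.283 = 0.907.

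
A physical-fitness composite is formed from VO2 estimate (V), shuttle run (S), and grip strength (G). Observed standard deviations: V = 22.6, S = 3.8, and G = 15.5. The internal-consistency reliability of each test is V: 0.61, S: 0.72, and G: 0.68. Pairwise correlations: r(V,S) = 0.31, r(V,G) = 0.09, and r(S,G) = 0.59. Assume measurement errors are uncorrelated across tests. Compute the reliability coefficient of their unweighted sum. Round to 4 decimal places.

Var(V+S+G) = 22.6² + 3.8² + 15.5² + 2·[22.6·3.8·0.31 + 22.6·15.5·0.09 + 3.8·15.5·0.59] = 765.45 + 185.802 = 951.252.
Under uncorrelated errors the observed covariances equal the true-score covariances, so only the own-variance terms attenuate.
True-score variance = [22.6²·0.61 + 3.8²·0.72 + 15.5²·0.68] + 185.802 = 485.33 + 185.802 = 671.132.
Reliability = 671.132 / 951.252 = 0.7055.

0.7055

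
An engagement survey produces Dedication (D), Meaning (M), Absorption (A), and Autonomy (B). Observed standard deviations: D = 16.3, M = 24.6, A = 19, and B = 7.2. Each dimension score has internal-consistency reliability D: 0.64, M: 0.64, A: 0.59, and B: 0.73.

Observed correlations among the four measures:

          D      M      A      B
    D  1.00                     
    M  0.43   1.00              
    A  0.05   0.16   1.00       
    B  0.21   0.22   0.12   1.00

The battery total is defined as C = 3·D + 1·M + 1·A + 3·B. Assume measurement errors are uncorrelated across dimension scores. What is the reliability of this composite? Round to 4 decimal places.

Var(C) = 3²·16.3² + 24.6² + 19² + 3²·7.2² + 2·[3·16.3·24.6·0.43 + 3·16.3·19·0.05 + 9·16.3·7.2·0.21 + 24.6·19·0.16 + 3·24.6·7.2·0.22 + 3·19·7.2·0.12] = 3823.93 + 2052.92 = 5876.85.
With uncorrelated errors the cross-covariances are all true-score covariance, so they carry over unchanged; only the diagonal terms shrink to ρᵢσᵢ².
True-score variance = [3²·16.3²·0.64 + 24.6²·0.64 + 19²·0.59 + 3²·7.2²·0.73] + 2052.92 = 2471.26 + 2052.92 = 4524.18.
Reliability = 4524.18 / 5876.85 = 0.7698.

0.7698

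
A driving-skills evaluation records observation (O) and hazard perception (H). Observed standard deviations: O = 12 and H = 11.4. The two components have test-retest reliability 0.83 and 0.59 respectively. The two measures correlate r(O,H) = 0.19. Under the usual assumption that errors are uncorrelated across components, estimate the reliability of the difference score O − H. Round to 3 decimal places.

0.650

Var(O−H) = 12² + 11.4² − 2·12·11.4·0.19 = 273.96 − 51.984 = 221.976.
Because errors are independent across components, Cov(Tᵢ,Tⱼ) = Cov(Xᵢ,Xⱼ); the off-diagonal part of the true-score variance is the same as above.
True-score variance = [12²·0.83 + 11.4²·0.59] − 51.984 = 196.196 − 51.984 = 144.212.
Reliability = 144.212 / 221.976 = 0.650.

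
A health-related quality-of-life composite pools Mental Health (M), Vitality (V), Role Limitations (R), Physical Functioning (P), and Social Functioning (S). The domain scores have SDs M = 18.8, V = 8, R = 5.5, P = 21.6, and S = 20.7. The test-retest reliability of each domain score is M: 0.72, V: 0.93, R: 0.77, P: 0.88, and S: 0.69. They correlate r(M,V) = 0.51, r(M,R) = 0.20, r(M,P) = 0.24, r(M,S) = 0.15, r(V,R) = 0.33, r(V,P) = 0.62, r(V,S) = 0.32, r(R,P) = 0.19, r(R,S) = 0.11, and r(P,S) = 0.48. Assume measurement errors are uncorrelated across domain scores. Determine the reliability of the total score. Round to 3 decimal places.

Var(M+V+R+P+S) = 18.8² + 8² + 5.5² + 21.6² + 20.7² + 2·[18.8·8·0.51 + 18.8·5.5·0.20 + 18.8·21.6·0.24 + 18.8·20.7·0.15 + 8·5.5·0.33 + 8·21.6·0.62 + 8·20.7·0.32 + 5.5·21.6·0.19 + 5.5·20.7·0.11 + 21.6·20.7·0.48] = 1342.74 + 1355.16 = 2697.9.
With uncorrelated errors the cross-covariances are all true-score covariance, so they carry over unchanged; only the diagonal terms shrink to ρᵢσᵢ².
True-score variance = [18.8²·0.72 + 8²·0.93 + 5.5²·0.77 + 21.6²·0.88 + 20.7²·0.69] + 1355.16 = 1043.52 + 1355.16 = 2398.68.
Reliability = 2398.68 / 2697.9 = 0.889.

0.889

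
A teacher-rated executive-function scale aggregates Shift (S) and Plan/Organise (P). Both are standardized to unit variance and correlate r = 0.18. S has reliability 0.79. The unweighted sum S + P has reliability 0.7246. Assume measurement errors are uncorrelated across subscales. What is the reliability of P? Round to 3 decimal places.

Var(S+P) = 2 + 2·0.18 = 2.360.
True-score variance = ρ_S + ρ_P + 2·0.18, so 0.7246 = (0.79 + ρ_P + 0.36) / 2.360.
ρ_P = 0.7246·2.360 − 0.79 − 0.36 = 0.560.

0.560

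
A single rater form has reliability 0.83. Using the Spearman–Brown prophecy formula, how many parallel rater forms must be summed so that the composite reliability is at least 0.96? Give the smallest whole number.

k ≥ ρ*(1−ρ₁)/(ρ₁(1−ρ*)) = 0.96·0.17 / (0.83·0.04) = 4.916.
Smallest integer k = 5.

5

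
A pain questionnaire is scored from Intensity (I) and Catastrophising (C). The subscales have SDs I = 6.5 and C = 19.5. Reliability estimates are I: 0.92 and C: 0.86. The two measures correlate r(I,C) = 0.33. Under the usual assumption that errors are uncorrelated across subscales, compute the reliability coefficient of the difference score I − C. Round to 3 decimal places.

Var(I−C) = 6.5² + 19.5² − 2·6.5·19.5·0.33 = 422.5 − 83.655 = 338.845.
With uncorrelated errors the cross-covariances are all true-score covariance, so they carry over unchanged; only the diagonal terms shrink to ρᵢσᵢ².
True-score variance = [6.5²·0.92 + 19.5²·0.86] − 83.655 = 365.885 − 83.655 = 282.23.
Reliability = 282.23 / 338.845 = 0.833.

0.833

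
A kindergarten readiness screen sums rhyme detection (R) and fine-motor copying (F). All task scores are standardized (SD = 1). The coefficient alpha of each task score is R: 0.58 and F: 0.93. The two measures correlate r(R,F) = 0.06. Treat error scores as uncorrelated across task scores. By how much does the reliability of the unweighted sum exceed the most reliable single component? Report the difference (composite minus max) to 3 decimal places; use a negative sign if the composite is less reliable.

-0.161

Var(sum) = 2 + 0.12 = 2.12; true-score variance = 1.51 + 0.12 = 1.63; composite reliability = 0.7689.
Max component reliability = 0.9300.
Difference = 0.7689 − 0.9300 = -0.161.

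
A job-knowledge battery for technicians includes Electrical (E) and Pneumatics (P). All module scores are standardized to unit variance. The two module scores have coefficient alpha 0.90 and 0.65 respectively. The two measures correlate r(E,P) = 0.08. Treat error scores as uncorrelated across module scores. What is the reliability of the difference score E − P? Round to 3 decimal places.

Var(E−P) = 1 + 1 − 2·0.08 = 2 − 0.16 = 1.84.
With uncorrelated errors the cross-covariances are all true-score covariance, so they carry over unchanged; only the diagonal terms shrink to ρᵢσᵢ².
True-score variance = [0.90 + 0.65] − 0.16 = 1.55 − 0.16 = 1.39.
Reliability = 1.39 / 1.84 = 0.755.

0.755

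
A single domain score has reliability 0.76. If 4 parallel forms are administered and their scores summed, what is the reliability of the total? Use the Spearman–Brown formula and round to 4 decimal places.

ρ_k = kρ / (1 + (k−1)ρ) = 4·0.76 / (1 + 3·0.76) = 3.040 / 3.280 = 0.9268.

0.9268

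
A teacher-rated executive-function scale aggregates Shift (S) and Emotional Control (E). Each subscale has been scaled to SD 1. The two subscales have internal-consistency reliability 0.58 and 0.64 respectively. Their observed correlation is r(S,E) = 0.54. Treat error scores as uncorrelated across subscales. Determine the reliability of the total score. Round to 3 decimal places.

Var(S+E) = 2 + 2·[0.54] = 2 + 1.08 = 3.08.
Under uncorrelated errors the observed covariances equal the true-score covariances, so only the own-variance terms attenuate.
True-score variance = [0.58 + 0.64] + 1.08 = 1.22 + 1.08 = 2.3.
Reliability = 2.3 / 3.08 = 0.747.

0.747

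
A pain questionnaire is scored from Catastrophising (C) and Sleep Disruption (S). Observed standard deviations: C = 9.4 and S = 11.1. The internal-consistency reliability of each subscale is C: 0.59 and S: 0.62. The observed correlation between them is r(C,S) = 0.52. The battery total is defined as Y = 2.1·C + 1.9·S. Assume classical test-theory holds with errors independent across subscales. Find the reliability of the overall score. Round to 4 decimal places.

0.7406

Var(Y) = 2.1²·9.4² + 1.9²·11.1² + 2·[3.99·9.4·11.1·0.52] = 834.456 + 432.969 = 1267.42.
With uncorrelated errors the cross-covariances are all true-score covariance, so they carry over unchanged; only the diagonal terms shrink to ρᵢσᵢ².
True-score variance = [2.1²·9.4²·0.59 + 1.9²·11.1²·0.62] + 432.969 = 505.673 + 432.969 = 938.642.
Reliability = 938.642 / 1267.42 = 0.7406.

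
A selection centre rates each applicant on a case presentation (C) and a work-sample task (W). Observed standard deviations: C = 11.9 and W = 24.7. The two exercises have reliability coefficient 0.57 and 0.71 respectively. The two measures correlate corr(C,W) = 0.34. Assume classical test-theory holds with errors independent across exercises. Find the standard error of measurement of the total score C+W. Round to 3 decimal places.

Var(total) = 751.7 + 199.872 = 951.572.
True-score variance = 513.882 + 199.872 = 713.754, so reliability = 0.7501.
Error variance = 951.572 − 713.754 = 237.818; SEM = √237.818 = 15.421.

15.421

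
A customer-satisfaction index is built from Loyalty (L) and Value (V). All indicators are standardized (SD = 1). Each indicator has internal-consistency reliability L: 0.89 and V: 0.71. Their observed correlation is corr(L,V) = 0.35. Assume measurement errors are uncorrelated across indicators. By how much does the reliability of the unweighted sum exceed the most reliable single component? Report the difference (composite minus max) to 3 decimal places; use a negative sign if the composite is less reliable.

-0.038

Var(sum) = 2 + 0.7 = 2.7; true-score variance = 1.6 + 0.7 = 2.3; composite reliability = 0.8519.
Max component reliability = 0.8900.
Difference = 0.8519 − 0.8900 = -0.038.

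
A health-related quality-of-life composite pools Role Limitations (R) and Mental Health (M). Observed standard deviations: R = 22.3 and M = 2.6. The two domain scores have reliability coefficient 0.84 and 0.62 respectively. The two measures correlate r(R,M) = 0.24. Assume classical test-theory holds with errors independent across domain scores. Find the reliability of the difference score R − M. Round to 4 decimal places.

0.8275

Var(R−M) = 22.3² + 2.6² − 2·22.3·2.6·0.24 = 504.05 − 27.8304 = 476.22.
Under uncorrelated errors the observed covariances equal the true-score covariances, so only the own-variance terms attenuate.
True-score variance = [22.3²·0.84 + 2.6²·0.62] − 27.8304 = 421.915 − 27.8304 = 394.084.
Reliability = 394.084 / 476.22 = 0.8275.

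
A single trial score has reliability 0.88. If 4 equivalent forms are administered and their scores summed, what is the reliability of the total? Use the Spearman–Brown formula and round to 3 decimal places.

ρ_k = kρ / (1 + (k−1)ρ) = 4·0.88 / (1 + 3·0.88) = 3.520 / 3.640 = 0.967.

0.967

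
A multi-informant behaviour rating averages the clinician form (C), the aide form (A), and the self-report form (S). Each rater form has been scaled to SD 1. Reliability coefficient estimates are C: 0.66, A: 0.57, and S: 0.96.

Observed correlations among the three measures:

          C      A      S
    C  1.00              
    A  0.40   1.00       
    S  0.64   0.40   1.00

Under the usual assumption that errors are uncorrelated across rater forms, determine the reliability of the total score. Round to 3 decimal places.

Var(C+A+S) = 3 + 2·[0.40 + 0.64 + 0.40] = 3 + 2.88 = 5.88.
Under uncorrelated errors the observed covariances equal the true-score covariances, so only the own-variance terms attenuate.
True-score variance = [0.66 + 0.57 + 0.96] + 2.88 = 2.19 + 2.88 = 5.07.
Reliability = 5.07 / 5.88 = 0.862.

0.862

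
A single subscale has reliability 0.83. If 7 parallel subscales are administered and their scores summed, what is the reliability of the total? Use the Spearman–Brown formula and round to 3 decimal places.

0.972

ρ_k = kρ / (1 + (k−1)ρ) = 7·0.83 / (1 + 6·0.83) = 5.810 / 5.980 = 0.972.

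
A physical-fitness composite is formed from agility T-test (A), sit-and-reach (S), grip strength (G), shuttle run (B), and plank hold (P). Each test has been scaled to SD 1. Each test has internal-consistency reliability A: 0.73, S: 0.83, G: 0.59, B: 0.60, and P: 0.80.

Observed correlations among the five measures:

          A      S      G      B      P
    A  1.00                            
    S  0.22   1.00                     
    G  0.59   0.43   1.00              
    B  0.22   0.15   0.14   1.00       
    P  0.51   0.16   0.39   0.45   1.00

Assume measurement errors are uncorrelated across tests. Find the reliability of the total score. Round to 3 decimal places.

Var(A+S+G+B+P) = 5 + 2·[0.22 + 0.59 + 0.22 + 0.51 + 0.43 + 0.15 + 0.16 + 0.14 + 0.39 + 0.45] = 5 + 6.52 = 11.52.
Because errors are independent across components, Cov(Tᵢ,Tⱼ) = Cov(Xᵢ,Xⱼ); the off-diagonal part of the true-score variance is the same as above.
True-score variance = [0.73 + 0.83 + 0.59 + 0.60 + 0.80] + 6.52 = 3.55 + 6.52 = 10.07.
Reliability = 10.07 / 11.52 = 0.874.

0.874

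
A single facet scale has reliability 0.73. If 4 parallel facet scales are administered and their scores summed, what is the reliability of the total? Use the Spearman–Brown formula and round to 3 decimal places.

0.915

ρ_k = kρ / (1 + (k−1)ρ) = 4·0.73 / (1 + 3·0.73) = 2.920 / 3.190 = 0.915.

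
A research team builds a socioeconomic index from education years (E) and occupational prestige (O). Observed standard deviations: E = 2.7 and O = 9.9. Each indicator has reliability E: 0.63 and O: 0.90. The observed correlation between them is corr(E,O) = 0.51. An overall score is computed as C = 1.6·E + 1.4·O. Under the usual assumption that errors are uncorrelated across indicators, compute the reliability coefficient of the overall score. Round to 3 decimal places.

Var(C) = 1.6²·2.7² + 1.4²·9.9² + 2·[2.24·2.7·9.9·0.51] = 210.762 + 61.0727 = 271.835.
Because errors are independent across components, Cov(Tᵢ,Tⱼ) = Cov(Xᵢ,Xⱼ); the off-diagonal part of the true-score variance is the same as above.
True-score variance = [1.6²·2.7²·0.63 + 1.4²·9.9²·0.90] + 61.0727 = 184.647 + 61.0727 = 245.72.
Reliability = 245.72 / 271.835 = 0.904.

0.904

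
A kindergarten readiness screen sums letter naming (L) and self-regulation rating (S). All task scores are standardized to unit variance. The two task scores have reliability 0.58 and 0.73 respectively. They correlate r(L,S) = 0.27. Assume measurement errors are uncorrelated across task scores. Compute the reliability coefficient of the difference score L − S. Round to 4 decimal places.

Var(L−S) = 1 + 1 − 2·0.27 = 2 − 0.54 = 1.46.
With uncorrelated errors the cross-covariances are all true-score covariance, so they carry over unchanged; only the diagonal terms shrink to ρᵢσᵢ².
True-score variance = [0.58 + 0.73] − 0.54 = 1.31 − 0.54 = 0.77.
Reliability = 0.77 / 1.46 = 0.5274.

0.5274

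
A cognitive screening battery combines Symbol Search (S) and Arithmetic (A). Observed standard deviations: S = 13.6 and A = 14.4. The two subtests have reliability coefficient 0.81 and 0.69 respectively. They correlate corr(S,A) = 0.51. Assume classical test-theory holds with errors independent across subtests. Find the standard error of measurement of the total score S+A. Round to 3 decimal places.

9.971

Var(total) = 392.32 + 199.757 = 592.077.
True-score variance = 292.896 + 199.757 = 492.653, so reliability = 0.8321.
Error variance = 592.077 − 492.653 = 99.424; SEM = √99.424 = 9.971.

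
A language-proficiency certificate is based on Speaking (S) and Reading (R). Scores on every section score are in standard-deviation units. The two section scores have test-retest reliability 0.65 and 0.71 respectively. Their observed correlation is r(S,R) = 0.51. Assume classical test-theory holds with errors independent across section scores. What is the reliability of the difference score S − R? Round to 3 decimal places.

Var(S−R) = 1 + 1 − 2·0.51 = 2 − 1.02 = 0.98.
Because errors are independent across components, Cov(Tᵢ,Tⱼ) = Cov(Xᵢ,Xⱼ); the off-diagonal part of the true-score variance is the same as above.
True-score variance = [0.65 + 0.71] − 1.02 = 1.36 − 1.02 = 0.34.
Reliability = 0.34 / 0.98 = 0.347.

0.347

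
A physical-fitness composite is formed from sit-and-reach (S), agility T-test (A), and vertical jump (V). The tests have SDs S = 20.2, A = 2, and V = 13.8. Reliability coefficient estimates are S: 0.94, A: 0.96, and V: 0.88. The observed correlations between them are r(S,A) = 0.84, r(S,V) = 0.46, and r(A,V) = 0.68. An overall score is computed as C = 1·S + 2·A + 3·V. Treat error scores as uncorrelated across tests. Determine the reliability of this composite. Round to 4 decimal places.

Var(C) = 20.2² + 2²·2² + 3²·13.8² + 2·[2·20.2·2·0.84 + 3·20.2·13.8·0.46 + 6·2·13.8·0.68] = 2138 + 1130.34 = 3268.34.
Under uncorrelated errors the observed covariances equal the true-score covariances, so only the own-variance terms attenuate.
True-score variance = [20.2²·0.94 + 2²·2²·0.96 + 3²·13.8²·0.88] + 1130.34 = 1907.2 + 1130.34 = 3037.54.
Reliability = 3037.54 / 3268.34 = 0.9294.

0.9294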